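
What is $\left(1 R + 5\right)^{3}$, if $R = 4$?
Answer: $729$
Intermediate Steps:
$\left(1 R + 5\right)^{3} = \left(1 \cdot 4 + 5\right)^{3} = \left(4 + 5\right)^{3} = 9^{3} = 729$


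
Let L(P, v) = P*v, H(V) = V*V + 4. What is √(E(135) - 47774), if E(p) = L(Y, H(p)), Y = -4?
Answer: 9*I*√1490 ≈ 347.4*I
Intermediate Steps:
H(V) = 4 + V² (H(V) = V² + 4 = 4 + V²)
E(p) = -16 - 4*p² (E(p) = -4*(4 + p²) = -16 - 4*p²)
√(E(135) - 47774) = √((-16 - 4*135²) - 47774) = √((-16 - 4*18225) - 47774) = √((-16 - 72900) - 47774) = √(-72916 - 47774) = √(-120690) = 9*I*√1490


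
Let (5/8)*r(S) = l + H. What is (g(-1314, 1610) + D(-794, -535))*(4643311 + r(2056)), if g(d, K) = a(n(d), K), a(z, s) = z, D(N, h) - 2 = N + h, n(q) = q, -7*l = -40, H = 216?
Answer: -429237242941/35 ≈ -1.2264e+10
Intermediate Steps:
l = 40/7 (l = -1/7*(-40) = 40/7 ≈ 5.7143)
r(S) = 12416/35 (r(S) = 8*(40/7 + 216)/5 = (8/5)*(1552/7) = 12416/35)
D(N, h) = 2 + N + h (D(N, h) = 2 + (N + h) = 2 + N + h)
g(d, K) = d
(g(-1314, 1610) + D(-794, -535))*(4643311 + r(2056)) = (-1314 + (2 - 794 - 535))*(4643311 + 12416/35) = (-1314 - 1327)*(162528301/35) = -2641*162528301/35 = -429237242941/35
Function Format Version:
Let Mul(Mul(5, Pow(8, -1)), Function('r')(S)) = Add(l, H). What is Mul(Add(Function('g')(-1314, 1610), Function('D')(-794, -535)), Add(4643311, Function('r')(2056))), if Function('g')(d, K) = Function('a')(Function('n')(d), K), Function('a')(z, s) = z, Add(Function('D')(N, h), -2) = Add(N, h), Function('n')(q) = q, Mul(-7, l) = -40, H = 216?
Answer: Rational(-429237242941, 35) ≈ -1.2264e+10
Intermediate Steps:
l = Rational(40, 7) (l = Mul(Rational(-1, 7), -40) = Rational(40, 7) ≈ 5.7143)
Function('r')(S) = Rational(12416, 35) (Function('r')(S) = Mul(Rational(8, 5), Add(Rational(40, 7), 216)) = Mul(Rational(8, 5), Rational(1552, 7)) = Rational(12416, 35))
Function('D')(N, h) = Add(2, N, h) (Function('D')(N, h) = Add(2, Add(N, h)) = Add(2, N, h))
Function('g')(d, K) = d
Mul(Add(Function('g')(-1314, 1610), Function('D')(-794, -535)), Add(4643311, Function('r')(2056))) = Mul(Add(-1314, Add(2, -794, -535)), Add(4643311, Rational(12416, 35))) = Mul(Add(-1314, -1327), Rational(162528301, 35)) = Mul(-2641, Rational(162528301, 35)) = Rational(-429237242941, 35)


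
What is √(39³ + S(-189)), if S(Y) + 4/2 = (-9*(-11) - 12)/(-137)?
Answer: √1113308854/137 ≈ 243.55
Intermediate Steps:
S(Y) = -361/137 (S(Y) = -2 + (-9*(-11) - 12)/(-137) = -2 + (99 - 12)*(-1/137) = -2 + 87*(-1/137) = -2 - 87/137 = -361/137)
√(39³ + S(-189)) = √(39³ - 361/137) = √(59319 - 361/137) = √(8126342/137) = √1113308854/137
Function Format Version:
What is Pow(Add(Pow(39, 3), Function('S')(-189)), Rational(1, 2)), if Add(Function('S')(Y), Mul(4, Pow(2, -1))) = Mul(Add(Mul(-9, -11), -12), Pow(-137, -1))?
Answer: Mul(Rational(1, 137), Pow(1113308854, Rational(1, 2))) ≈ 243.55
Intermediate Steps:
Function('S')(Y) = Rational(-361, 137) (Function('S')(Y) = Add(-2, Mul(Add(Mul(-9, -11), -12), Pow(-137, -1))) = Add(-2, Mul(Add(99, -12), Rational(-1, 137))) = Add(-2, Mul(87, Rational(-1, 137))) = Add(-2, Rational(-87, 137)) = Rational(-361, 137))
Pow(Add(Pow(39, 3), Function('S')(-189)), Rational(1, 2)) = Pow(Add(Pow(39, 3), Rational(-361, 137)), Rational(1, 2)) = Pow(Add(59319, Rational(-361, 137)), Rational(1, 2)) = Pow(Rational(8126342, 137), Rational(1, 2)) = Mul(Rational(1, 137), Pow(1113308854, Rational(1, 2)))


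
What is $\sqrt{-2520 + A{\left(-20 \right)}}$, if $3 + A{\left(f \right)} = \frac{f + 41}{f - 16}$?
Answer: $\frac{i \sqrt{90849}}{6} \approx 50.235 i$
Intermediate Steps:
$A{\left(f \right)} = -3 + \frac{41 + f}{-16 + f}$ ($A{\left(f \right)} = -3 + \frac{f + 41}{f - 16} = -3 + \frac{41 + f}{-16 + f}$)
$\sqrt{-2520 + A{\left(-20 \right)}} = \sqrt{-2520 + \frac{89 - -40}{-16 - 20}} = \sqrt{-2520 + \frac{89 + 40}{-36}} = \sqrt{-2520 - \frac{43}{12}} = \sqrt{- \frac{30283}{12}} = \frac{i \sqrt{90849}}{6}$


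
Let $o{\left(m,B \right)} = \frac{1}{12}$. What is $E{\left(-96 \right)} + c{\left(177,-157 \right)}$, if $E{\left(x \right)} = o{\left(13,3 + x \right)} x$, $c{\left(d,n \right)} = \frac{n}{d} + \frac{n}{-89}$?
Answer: $- \frac{112208}{15753} \approx -7.123$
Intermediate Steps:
$c{\left(d,n \right)} = - \frac{n}{89} + \frac{n}{d}$ ($c{\left(d,n \right)} = \frac{n}{d} + n \left(- \frac{1}{89}\right) = \frac{n}{d} - \frac{n}{89} = - \frac{n}{89} + \frac{n}{d}$)
$o{\left(m,B \right)} = \frac{1}{12}$
$E{\left(x \right)} = \frac{x}{12}$
$E{\left(-96 \right)} + c{\left(177,-157 \right)} = \frac{1}{12} \left(-96\right) - \left(- \frac{157}{89} + \frac{157}{177}\right) = -8 + \left(\frac{157}{89} - \frac{157}{177}\right) = -8 + \frac{13816}{15753} = - \frac{112208}{15753}$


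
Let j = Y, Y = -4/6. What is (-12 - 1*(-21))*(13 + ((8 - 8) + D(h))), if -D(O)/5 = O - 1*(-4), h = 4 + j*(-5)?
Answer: -393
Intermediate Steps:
Y = -⅔ (Y = -4*⅙ = -⅔ ≈ -0.66667)
j = -⅔ ≈ -0.66667
h = 22/3 (h = 4 - ⅔*(-5) = 4 + 10/3 = 22/3 ≈ 7.3333)
D(O) = -20 - 5*O (D(O) = -5*(O - 1*(-4)) = -5*(O + 4) = -5*(4 + O) = -20 - 5*O)
(-12 - 1*(-21))*(13 + ((8 - 8) + D(h))) = (-12 - 1*(-21))*(13 + ((8 - 8) + (-20 - 5*22/3))) = (-12 + 21)*(13 + (0 + (-20 - 110/3))) = 9*(13 + (0 - 170/3)) = 9*(13 - 170/3) = 9*(-131/3) = -393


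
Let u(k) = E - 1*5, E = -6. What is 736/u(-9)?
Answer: -736/11 ≈ -66.909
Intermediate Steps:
u(k) = -11 (u(k) = -6 - 1*5 = -6 - 5 = -11)
736/u(-9) = 736/(-11) = 736*(-1/11) = -736/11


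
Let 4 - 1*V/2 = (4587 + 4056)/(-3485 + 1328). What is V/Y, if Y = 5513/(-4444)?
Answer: -51168216/3963847 ≈ -12.909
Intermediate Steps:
Y = -5513/4444 (Y = 5513*(-1/4444) = -5513/4444 ≈ -1.2405)
V = 11514/719 (V = 8 - 2*(4587 + 4056)/(-3485 + 1328) = 8 - 17286/(-2157) = 8 - 17286*(-1)/2157 = 8 - 2*(-2881/719) = 8 + 5762/719 = 11514/719 ≈ 16.014)
V/Y = 11514/(719*(-5513/4444)) = (11514/719)*(-4444/5513) = -51168216/3963847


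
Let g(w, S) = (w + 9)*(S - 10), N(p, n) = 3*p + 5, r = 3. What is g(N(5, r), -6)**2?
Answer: 215296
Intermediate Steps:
N(p, n) = 5 + 3*p
g(w, S) = (-10 + S)*(9 + w) (g(w, S) = (9 + w)*(-10 + S) = (-10 + S)*(9 + w))
g(N(5, r), -6)**2 = (-90 - 10*(5 + 3*5) + 9*(-6) - 6*(5 + 3*5))**2 = (-90 - 10*(5 + 15) - 54 - 6*(5 + 15))**2 = (-90 - 10*20 - 54 - 6*20)**2 = (-90 - 200 - 54 - 120)**2 = (-464)**2 = 215296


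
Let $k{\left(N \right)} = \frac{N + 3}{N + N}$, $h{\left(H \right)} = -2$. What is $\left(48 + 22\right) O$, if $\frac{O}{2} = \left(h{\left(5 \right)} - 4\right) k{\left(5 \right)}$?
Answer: $-672$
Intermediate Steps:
$k{\left(N \right)} = \frac{3 + N}{2 N}$
$O = - \frac{48}{5}$ ($O = 2 \left(-2 - 4\right) \frac{3 + 5}{2 \cdot 5} = 2 \left(- 6 \cdot \frac{1}{2} \cdot \frac{1}{5} \cdot 8\right) = 2 \left(\left(-6\right) \frac{4}{5}\right) = 2 \left(- \frac{24}{5}\right) = - \frac{48}{5} \approx -9.6$)
$\left(48 + 22\right) O = \left(48 + 22\right) \left(- \frac{48}{5}\right) = 70 \left(- \frac{48}{5}\right) = -672$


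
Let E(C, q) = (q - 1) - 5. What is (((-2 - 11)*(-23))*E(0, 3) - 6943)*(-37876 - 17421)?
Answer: 433528480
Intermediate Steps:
E(C, q) = -6 + q (E(C, q) = (-1 + q) - 5 = -6 + q)
(((-2 - 11)*(-23))*E(0, 3) - 6943)*(-37876 - 17421) = (((-2 - 11)*(-23))*(-6 + 3) - 6943)*(-37876 - 17421) = (-13*(-23)*(-3) - 6943)*(-55297) = (299*(-3) - 6943)*(-55297) = (-897 - 6943)*(-55297) = -7840*(-55297) = 433528480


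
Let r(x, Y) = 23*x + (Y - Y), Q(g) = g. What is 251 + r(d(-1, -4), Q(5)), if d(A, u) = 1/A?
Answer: 228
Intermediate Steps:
r(x, Y) = 23*x (r(x, Y) = 23*x + 0 = 23*x)
251 + r(d(-1, -4), Q(5)) = 251 + 23/(-1) = 251 + 23*(-1) = 251 - 23 = 228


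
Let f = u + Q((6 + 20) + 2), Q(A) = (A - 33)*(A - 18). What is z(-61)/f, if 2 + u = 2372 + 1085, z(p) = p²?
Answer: 3721/3405 ≈ 1.0928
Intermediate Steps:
Q(A) = (-33 + A)*(-18 + A)
u = 3455 (u = -2 + (2372 + 1085) = -2 + 3457 = 3455)
f = 3405 (f = 3455 + (594 + ((6 + 20) + 2)² - 51*((6 + 20) + 2)) = 3455 + (594 + (26 + 2)² - 51*(26 + 2)) = 3455 + (594 + 28² - 51*28) = 3455 + (594 + 784 - 1428) = 3455 - 50 = 3405)
z(-61)/f = (-61)²/3405 = 3721*(1/3405) = 3721/3405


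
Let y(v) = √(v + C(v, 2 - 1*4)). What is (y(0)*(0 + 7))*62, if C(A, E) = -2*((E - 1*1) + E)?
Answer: 434*√10 ≈ 1372.4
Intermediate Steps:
C(A, E) = 2 - 4*E (C(A, E) = -2*((E - 1) + E) = -2*((-1 + E) + E) = -2*(-1 + 2*E) = 2 - 4*E)
y(v) = √(10 + v) (y(v) = √(v + (2 - 4*(2 - 1*4))) = √(v + (2 - 4*(2 - 4))) = √(v + (2 - 4*(-2))) = √(v + (2 + 8)) = √(v + 10) = √(10 + v))
(y(0)*(0 + 7))*62 = (√(10 + 0)*(0 + 7))*62 = (√10*7)*62 = (7*√10)*62 = 434*√10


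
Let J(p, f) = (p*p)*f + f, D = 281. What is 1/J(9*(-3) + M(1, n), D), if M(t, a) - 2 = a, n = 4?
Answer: 1/124202 ≈ 8.0514e-6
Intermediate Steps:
M(t, a) = 2 + a
J(p, f) = f + f*p² (J(p, f) = p²*f + f = f*p² + f = f + f*p²)
1/J(9*(-3) + M(1, n), D) = 1/(281*(1 + (9*(-3) + (2 + 4))²)) = 1/(281*(1 + (-27 + 6)²)) = 1/(281*(1 + (-21)²)) = 1/(281*(1 + 441)) = 1/(281*442) = 1/124202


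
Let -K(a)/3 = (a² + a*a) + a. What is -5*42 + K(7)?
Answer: -525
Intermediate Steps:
K(a) = -6*a² - 3*a (K(a) = -3*((a² + a*a) + a) = -3*((a² + a²) + a) = -3*(2*a² + a) = -3*(a + 2*a²) = -6*a² - 3*a)
-5*42 + K(7) = -5*42 - 3*7*(1 + 2*7) = -210 - 3*7*(1 + 14) = -210 - 3*7*15 = -210 - 315 = -525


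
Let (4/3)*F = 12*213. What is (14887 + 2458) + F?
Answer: 19262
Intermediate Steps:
F = 1917 (F = 3*(12*213)/4 = (¾)*2556 = 1917)
(14887 + 2458) + F = (14887 + 2458) + 1917 = 17345 + 1917 = 19262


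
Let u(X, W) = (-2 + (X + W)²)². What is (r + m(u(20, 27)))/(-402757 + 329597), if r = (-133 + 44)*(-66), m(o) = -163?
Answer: -5711/73160 ≈ -0.078062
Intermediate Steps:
u(X, W) = (-2 + (W + X)²)²
r = 5874 (r = -89*(-66) = 5874)
(r + m(u(20, 27)))/(-402757 + 329597) = (5874 - 163)/(-402757 + 329597) = 5711/(-73160) = 5711*(-1/73160) = -5711/73160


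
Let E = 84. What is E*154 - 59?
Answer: 12877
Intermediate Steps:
E*154 - 59 = 84*154 - 59 = 12936 - 59 = 12877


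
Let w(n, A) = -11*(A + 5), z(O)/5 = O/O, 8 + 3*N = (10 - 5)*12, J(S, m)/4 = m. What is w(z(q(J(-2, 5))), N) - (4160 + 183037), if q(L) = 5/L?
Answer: -562328/3 ≈ -1.8744e+5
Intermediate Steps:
J(S, m) = 4*m
N = 52/3 (N = -8/3 + ((10 - 5)*12)/3 = -8/3 + (5*12)/3 = -8/3 + (⅓)*60 = -8/3 + 20 = 52/3 ≈ 17.333)
z(O) = 5 (z(O) = 5*(O/O) = 5*1 = 5)
w(n, A) = -55 - 11*A (w(n, A) = -11*(5 + A) = -55 - 11*A)
w(z(q(J(-2, 5))), N) - (4160 + 183037) = (-55 - 11*52/3) - (4160 + 183037) = (-55 - 572/3) - 1*187197 = -737/3 - 187197 = -562328/3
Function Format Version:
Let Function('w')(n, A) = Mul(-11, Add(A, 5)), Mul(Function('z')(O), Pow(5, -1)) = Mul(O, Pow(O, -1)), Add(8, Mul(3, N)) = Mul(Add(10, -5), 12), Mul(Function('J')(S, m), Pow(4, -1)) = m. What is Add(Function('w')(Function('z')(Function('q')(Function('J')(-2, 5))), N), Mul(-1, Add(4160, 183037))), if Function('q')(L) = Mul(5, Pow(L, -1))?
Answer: Rational(-562328, 3) ≈ -1.8744e+5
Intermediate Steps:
Function('J')(S, m) = Mul(4, m)
N = Rational(52, 3) (N = Add(Rational(-8, 3), Mul(Rational(1, 3), Mul(Add(10, -5), 12))) = Add(Rational(-8, 3), Mul(Rational(1, 3), Mul(5, 12))) = Add(Rational(-8, 3), Mul(Rational(1, 3), 60)) = Add(Rational(-8, 3), 20) = Rational(52, 3) ≈ 17.333)
Function('z')(O) = 5 (Function('z')(O) = Mul(5, Mul(O, Pow(O, -1))) = Mul(5, 1) = 5)
Function('w')(n, A) = Add(-55, Mul(-11, A)) (Function('w')(n, A) = Mul(-11, Add(5, A)) = Add(-55, Mul(-11, A)))
Add(Function('w')(Function('z')(Function('q')(Function('J')(-2, 5))), N), Mul(-1, Add(4160, 183037))) = Add(Add(-55, Mul(-11, Rational(52, 3))), Mul(-1, Add(4160, 183037))) = Add(Add(-55, Rational(-572, 3)), Mul(-1, 187197)) = Add(Rational(-737, 3), -187197) = Rational(-562328, 3)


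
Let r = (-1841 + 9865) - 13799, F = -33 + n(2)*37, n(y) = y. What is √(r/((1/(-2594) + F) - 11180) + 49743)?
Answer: √41530664684057013777/28894567 ≈ 223.03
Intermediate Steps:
F = 41 (F = -33 + 2*37 = -33 + 74 = 41)
r = -5775 (r = 8024 - 13799 = -5775)
√(r/((1/(-2594) + F) - 11180) + 49743) = √(-5775/((1/(-2594) + 41) - 11180) + 49743) = √(-5775/((-1/2594 + 41) - 11180) + 49743) = √(-5775/(106353/2594 - 11180) + 49743) = √(-5775/(-28894567/2594) + 49743) = √(-5775*(-2594/28894567) + 49743) = √(14980350/28894567 + 49743) = √(1437317426631/28894567) = √41530664684057013777/28894567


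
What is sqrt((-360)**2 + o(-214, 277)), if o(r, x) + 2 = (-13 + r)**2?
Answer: sqrt(181127) ≈ 425.59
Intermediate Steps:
o(r, x) = -2 + (-13 + r)**2
sqrt((-360)**2 + o(-214, 277)) = sqrt((-360)**2 + (-2 + (-13 - 214)**2)) = sqrt(129600 + (-2 + (-227)**2)) = sqrt(129600 + (-2 + 51529)) = sqrt(129600 + 51527) = sqrt(181127)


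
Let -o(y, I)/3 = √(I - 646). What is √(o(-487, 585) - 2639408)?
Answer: √(-2639408 - 3*I*√61) ≈ 0.007 - 1624.6*I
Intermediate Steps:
o(y, I) = -3*√(-646 + I) (o(y, I) = -3*√(I - 646) = -3*√(-646 + I))
√(o(-487, 585) - 2639408) = √(-3*√(-646 + 585) - 2639408) = √(-3*I*√61 - 2639408) = √(-2639408 - 3*I*√61)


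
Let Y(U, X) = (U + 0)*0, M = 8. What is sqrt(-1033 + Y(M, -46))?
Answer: I*sqrt(1033) ≈ 32.14*I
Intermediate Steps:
Y(U, X) = 0 (Y(U, X) = U*0 = 0)
sqrt(-1033 + Y(M, -46)) = sqrt(-1033 + 0) = sqrt(-1033) = I*sqrt(1033)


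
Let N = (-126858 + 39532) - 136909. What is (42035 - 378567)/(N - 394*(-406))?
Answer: 336532/64271 ≈ 5.2361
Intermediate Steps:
N = -224235 (N = -87326 - 136909 = -224235)
(42035 - 378567)/(N - 394*(-406)) = (42035 - 378567)/(-224235 - 394*(-406)) = -336532/(-224235 + 159964) = -336532/(-64271) = -336532*(-1/64271) = 336532/64271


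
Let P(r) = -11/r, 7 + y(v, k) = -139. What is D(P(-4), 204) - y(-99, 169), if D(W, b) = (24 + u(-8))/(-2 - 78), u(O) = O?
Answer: 729/5 ≈ 145.80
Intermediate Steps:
y(v, k) = -146 (y(v, k) = -7 - 139 = -146)
D(W, b) = -⅕ (D(W, b) = (24 - 8)/(-2 - 78) = 16/(-80) = 16*(-1/80) = -⅕)
D(P(-4), 204) - y(-99, 169) = -⅕ - 1*(-146) = -⅕ + 146 = 729/5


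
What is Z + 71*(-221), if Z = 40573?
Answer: 24882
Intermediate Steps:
Z + 71*(-221) = 40573 + 71*(-221) = 40573 - 15691 = 24882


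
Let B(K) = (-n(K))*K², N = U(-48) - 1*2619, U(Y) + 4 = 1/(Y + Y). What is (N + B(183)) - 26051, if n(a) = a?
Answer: -591087457/96 ≈ -6.1572e+6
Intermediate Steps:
U(Y) = -4 + 1/(2*Y) (U(Y) = -4 + 1/(Y + Y) = -4 + 1/(2*Y))
N = -251809/96 (N = (-4 + (½)/(-48)) - 1*2619 = (-4 + (½)*(-1/48)) - 2619 = (-4 - 1/96) - 2619 = -385/96 - 2619 = -251809/96 ≈ -2623.0)
B(K) = -K³ (B(K) = (-K)*K² = -K³)
(N + B(183)) - 26051 = (-251809/96 - 1*183³) - 26051 = (-251809/96 - 1*6128487) - 26051 = (-251809/96 - 6128487) - 26051 = -588586561/96 - 26051 = -591087457/96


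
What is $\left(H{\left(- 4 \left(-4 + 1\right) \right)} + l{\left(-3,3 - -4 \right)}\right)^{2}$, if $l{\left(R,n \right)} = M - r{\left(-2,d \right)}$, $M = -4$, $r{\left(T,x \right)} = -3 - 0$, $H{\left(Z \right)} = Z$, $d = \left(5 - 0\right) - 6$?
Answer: $121$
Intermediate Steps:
$d = -1$ ($d = \left(5 + 0\right) - 6 = 5 - 6 = -1$)
$r{\left(T,x \right)} = -3$ ($r{\left(T,x \right)} = -3 + 0 = -3$)
$l{\left(R,n \right)} = -1$ ($l{\left(R,n \right)} = -4 - -3 = -4 + 3 = -1$)
$\left(H{\left(- 4 \left(-4 + 1\right) \right)} + l{\left(-3,3 - -4 \right)}\right)^{2} = \left(- 4 \left(-4 + 1\right) - 1\right)^{2} = \left(\left(-4\right) \left(-3\right) - 1\right)^{2} = \left(12 - 1\right)^{2} = 11^{2} = 121$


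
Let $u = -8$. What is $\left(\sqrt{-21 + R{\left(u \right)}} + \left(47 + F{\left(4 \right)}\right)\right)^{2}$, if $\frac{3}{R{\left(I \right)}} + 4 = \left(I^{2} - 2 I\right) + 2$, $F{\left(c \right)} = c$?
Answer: $\frac{\left(1326 + i \sqrt{14170}\right)^{2}}{676} \approx 2580.0 + 466.99 i$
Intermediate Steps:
$R{\left(I \right)} = \frac{3}{-2 + I^{2} - 2 I}$ ($R{\left(I \right)} = \frac{3}{-4 + \left(\left(I^{2} - 2 I\right) + 2\right)} = \frac{3}{-4 + \left(2 + I^{2} - 2 I\right)} = \frac{3}{-2 + I^{2} - 2 I}$)
$\left(\sqrt{-21 + R{\left(u \right)}} + \left(47 + F{\left(4 \right)}\right)\right)^{2} = \left(\sqrt{-21 + \frac{3}{-2 + \left(-8\right)^{2} - -16}} + \left(47 + 4\right)\right)^{2} = \left(\sqrt{-21 + \frac{3}{-2 + 64 + 16}} + 51\right)^{2} = \left(\sqrt{-21 + \frac{3}{78}} + 51\right)^{2} = \left(\sqrt{-21 + 3 \cdot \frac{1}{78}} + 51\right)^{2} = \left(\sqrt{-21 + \frac{1}{26}} + 51\right)^{2} = \left(\sqrt{- \frac{545}{26}} + 51\right)^{2} = \left(\frac{i \sqrt{14170}}{26} + 51\right)^{2} = \left(51 + \frac{i \sqrt{14170}}{26}\right)^{2}$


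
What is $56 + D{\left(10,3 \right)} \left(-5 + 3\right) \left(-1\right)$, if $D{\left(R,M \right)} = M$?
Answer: $62$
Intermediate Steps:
$56 + D{\left(10,3 \right)} \left(-5 + 3\right) \left(-1\right) = 56 + 3 \left(-5 + 3\right) \left(-1\right) = 56 + 3 \left(\left(-2\right) \left(-1\right)\right) = 56 + 3 \cdot 2 = 56 + 6 = 62$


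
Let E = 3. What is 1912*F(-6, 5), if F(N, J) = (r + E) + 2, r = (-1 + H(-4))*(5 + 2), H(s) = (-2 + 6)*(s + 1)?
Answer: -164432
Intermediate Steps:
H(s) = 4 + 4*s (H(s) = 4*(1 + s) = 4 + 4*s)
r = -91 (r = (-1 + (4 + 4*(-4)))*(5 + 2) = (-1 + (4 - 16))*7 = (-1 - 12)*7 = -13*7 = -91)
F(N, J) = -86 (F(N, J) = (-91 + 3) + 2 = -88 + 2 = -86)
1912*F(-6, 5) = 1912*(-86) = -164432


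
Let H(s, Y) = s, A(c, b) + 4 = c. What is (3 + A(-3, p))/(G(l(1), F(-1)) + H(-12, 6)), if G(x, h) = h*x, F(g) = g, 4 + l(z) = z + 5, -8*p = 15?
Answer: 2/7 ≈ 0.28571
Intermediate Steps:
p = -15/8 (p = -⅛*15 = -15/8 ≈ -1.8750)
l(z) = 1 + z (l(z) = -4 + (z + 5) = -4 + (5 + z) = 1 + z)
A(c, b) = -4 + c
(3 + A(-3, p))/(G(l(1), F(-1)) + H(-12, 6)) = (3 + (-4 - 3))/(-(1 + 1) - 12) = (3 - 7)/(-1*2 - 12) = -4/(-2 - 12) = -4/(-14) = -4*(-1/14) = 2/7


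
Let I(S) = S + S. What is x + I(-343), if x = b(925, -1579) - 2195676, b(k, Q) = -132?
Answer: -2196494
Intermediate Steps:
I(S) = 2*S
x = -2195808 (x = -132 - 2195676 = -2195808)
x + I(-343) = -2195808 + 2*(-343) = -2195808 - 686 = -2196494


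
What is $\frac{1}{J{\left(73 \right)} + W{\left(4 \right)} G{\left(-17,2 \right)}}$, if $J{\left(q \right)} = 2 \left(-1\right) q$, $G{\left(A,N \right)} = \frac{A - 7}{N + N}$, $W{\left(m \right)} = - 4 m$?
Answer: $- \frac{1}{50} \approx -0.02$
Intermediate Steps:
$G{\left(A,N \right)} = \frac{-7 + A}{2 N}$
$J{\left(q \right)} = - 2 q$
$\frac{1}{J{\left(73 \right)} + W{\left(4 \right)} G{\left(-17,2 \right)}} = \frac{1}{\left(-2\right) 73 + \left(-4\right) 4 \frac{-7 - 17}{2 \cdot 2}} = \frac{1}{-146 - 16 \cdot \frac{1}{2} \cdot \frac{1}{2} \left(-24\right)} = \frac{1}{-146 - -96} = \frac{1}{-146 + 96} = \frac{1}{-50} = - \frac{1}{50}$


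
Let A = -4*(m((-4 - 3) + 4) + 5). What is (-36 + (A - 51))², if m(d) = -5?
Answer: 7569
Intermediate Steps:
A = 0 (A = -4*(-5 + 5) = -4*0 = 0)
(-36 + (A - 51))² = (-36 + (0 - 51))² = (-36 - 51)² = (-87)² = 7569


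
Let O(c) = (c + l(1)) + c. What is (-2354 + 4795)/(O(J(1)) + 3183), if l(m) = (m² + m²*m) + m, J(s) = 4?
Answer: 2441/3194 ≈ 0.76425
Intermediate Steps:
l(m) = m + m² + m³ (l(m) = (m² + m³) + m = m + m² + m³)
O(c) = 3 + 2*c (O(c) = (c + 1*(1 + 1 + 1²)) + c = (c + 1*(1 + 1 + 1)) + c = (c + 1*3) + c = (c + 3) + c = (3 + c) + c = 3 + 2*c)
(-2354 + 4795)/(O(J(1)) + 3183) = (-2354 + 4795)/((3 + 2*4) + 3183) = 2441/((3 + 8) + 3183) = 2441/(11 + 3183) = 2441/3194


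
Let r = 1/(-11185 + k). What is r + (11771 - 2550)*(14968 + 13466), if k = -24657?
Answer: 9397410897587/35842 ≈ 2.6219e+8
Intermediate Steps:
r = -1/35842 (r = 1/(-11185 - 24657) = 1/(-35842) = -1/35842 ≈ -2.7900e-5)
r + (11771 - 2550)*(14968 + 13466) = -1/35842 + (11771 - 2550)*(14968 + 13466) = -1/35842 + 9221*28434 = -1/35842 + 262189914 = 9397410897587/35842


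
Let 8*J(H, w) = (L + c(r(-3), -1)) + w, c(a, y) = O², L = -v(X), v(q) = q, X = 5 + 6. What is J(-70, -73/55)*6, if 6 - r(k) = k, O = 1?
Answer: -1869/220 ≈ -8.4955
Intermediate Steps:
X = 11
L = -11 (L = -1*11 = -11)
r(k) = 6 - k
c(a, y) = 1 (c(a, y) = 1² = 1)
J(H, w) = -5/4 + w/8 (J(H, w) = ((-11 + 1) + w)/8 = (-10 + w)/8 = -5/4 + w/8)
J(-70, -73/55)*6 = (-5/4 + (-73/55)/8)*6 = (-5/4 + (-73*1/55)/8)*6 = (-5/4 + (⅛)*(-73/55))*6 = (-5/4 - 73/440)*6 = -623/440*6 = -1869/220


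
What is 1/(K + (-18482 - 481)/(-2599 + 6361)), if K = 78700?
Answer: 418/32894493 ≈ 1.2707e-5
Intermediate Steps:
1/(K + (-18482 - 481)/(-2599 + 6361)) = 1/(78700 + (-18482 - 481)/(-2599 + 6361)) = 1/(78700 - 18963/3762) = 1/(78700 - 18963*1/3762) = 1/(78700 - 2107/418) = 1/(32894493/418) = 418/32894493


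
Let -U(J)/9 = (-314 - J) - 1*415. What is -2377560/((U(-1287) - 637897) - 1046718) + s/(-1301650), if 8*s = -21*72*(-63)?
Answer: 439233209463/314188000150 ≈ 1.3980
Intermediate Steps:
s = 11907 (s = (-21*72*(-63))/8 = (-1512*(-63))/8 = (⅛)*95256 = 11907)
U(J) = 6561 + 9*J (U(J) = -9*((-314 - J) - 1*415) = -9*((-314 - J) - 415) = -9*(-729 - J) = 6561 + 9*J)
-2377560/((U(-1287) - 637897) - 1046718) + s/(-1301650) = -2377560/(((6561 + 9*(-1287)) - 637897) - 1046718) + 11907/(-1301650) = -2377560/(((6561 - 11583) - 637897) - 1046718) + 11907*(-1/1301650) = -2377560/((-5022 - 637897) - 1046718) - 1701/185950 = -2377560/(-642919 - 1046718) - 1701/185950 = -2377560/(-1689637) - 1701/185950 = -2377560*(-1/1689637) - 1701/185950 = 2377560/1689637 - 1701/185950 = 439233209463/314188000150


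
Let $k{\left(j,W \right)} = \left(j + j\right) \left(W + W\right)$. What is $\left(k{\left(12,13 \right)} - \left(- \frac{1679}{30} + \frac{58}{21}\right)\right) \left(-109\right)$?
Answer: $- \frac{15501217}{210} \approx -73815.0$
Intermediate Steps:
$k{\left(j,W \right)} = 4 W j$ ($k{\left(j,W \right)} = 2 j 2 W = 4 W j$)
$\left(k{\left(12,13 \right)} - \left(- \frac{1679}{30} + \frac{58}{21}\right)\right) \left(-109\right) = \left(4 \cdot 13 \cdot 12 - \left(- \frac{1679}{30} + \frac{58}{21}\right)\right) \left(-109\right) = \left(624 - \left(\frac{58}{21} + \frac{73}{\left(-60\right) \frac{1}{46}}\right)\right) \left(-109\right) = \left(624 - \left(\frac{58}{21} + \frac{73}{- \frac{30}{23}}\right)\right) \left(-109\right) = \left(624 - - \frac{11173}{210}\right) \left(-109\right) = \left(624 + \left(\frac{1679}{30} - \frac{58}{21}\right)\right) \left(-109\right) = \left(624 + \frac{11173}{210}\right) \left(-109\right) = \frac{142213}{210} \left(-109\right) = - \frac{15501217}{210}$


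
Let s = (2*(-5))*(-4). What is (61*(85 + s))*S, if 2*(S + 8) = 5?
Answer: -83875/2 ≈ -41938.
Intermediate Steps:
S = -11/2 (S = -8 + (½)*5 = -8 + 5/2 = -11/2 ≈ -5.5000)
s = 40 (s = -10*(-4) = 40)
(61*(85 + s))*S = (61*(85 + 40))*(-11/2) = (61*125)*(-11/2) = 7625*(-11/2) = -83875/2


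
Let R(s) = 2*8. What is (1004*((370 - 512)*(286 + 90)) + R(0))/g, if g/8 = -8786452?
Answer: 3350347/4393226 ≈ 0.76262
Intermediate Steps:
R(s) = 16
g = -70291616 (g = 8*(-8786452) = -70291616)
(1004*((370 - 512)*(286 + 90)) + R(0))/g = (1004*((370 - 512)*(286 + 90)) + 16)/(-70291616) = (1004*(-142*376) + 16)*(-1/70291616) = (1004*(-53392) + 16)*(-1/70291616) = (-53605568 + 16)*(-1/70291616) = -53605552*(-1/70291616) = 3350347/4393226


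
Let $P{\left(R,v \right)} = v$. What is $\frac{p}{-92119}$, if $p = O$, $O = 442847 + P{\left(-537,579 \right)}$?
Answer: $- \frac{443426}{92119} \approx -4.8136$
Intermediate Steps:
$O = 443426$ ($O = 442847 + 579 = 443426$)
$p = 443426$
$\frac{p}{-92119} = \frac{443426}{-92119} = 443426 \left(- \frac{1}{92119}\right) = - \frac{443426}{92119}$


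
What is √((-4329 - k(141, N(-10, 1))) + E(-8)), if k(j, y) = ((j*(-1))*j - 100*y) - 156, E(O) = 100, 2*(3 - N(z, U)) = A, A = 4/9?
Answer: 2*√36193/3 ≈ 126.83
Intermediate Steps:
A = 4/9 (A = 4*(⅑) = 4/9 ≈ 0.44444)
N(z, U) = 25/9 (N(z, U) = 3 - ½*4/9 = 3 - 2/9 = 25/9)
k(j, y) = -156 - j² - 100*y (k(j, y) = ((-j)*j - 100*y) - 156 = (-j² - 100*y) - 156 = -156 - j² - 100*y)
√((-4329 - k(141, N(-10, 1))) + E(-8)) = √((-4329 - (-156 - 1*141² - 100*25/9)) + 100) = √((-4329 - (-156 - 1*19881 - 2500/9)) + 100) = √((-4329 - (-156 - 19881 - 2500/9)) + 100) = √((-4329 - 1*(-182833/9)) + 100) = √((-4329 + 182833/9) + 100) = √(143872/9 + 100) = √(144772/9) = 2*√36193/3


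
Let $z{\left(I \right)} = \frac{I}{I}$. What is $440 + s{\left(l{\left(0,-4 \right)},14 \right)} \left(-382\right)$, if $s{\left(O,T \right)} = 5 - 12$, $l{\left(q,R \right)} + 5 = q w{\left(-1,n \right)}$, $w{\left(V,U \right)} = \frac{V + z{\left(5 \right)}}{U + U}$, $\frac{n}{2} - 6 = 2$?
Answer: $3114$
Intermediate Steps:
$n = 16$ ($n = 12 + 2 \cdot 2 = 12 + 4 = 16$)
$z{\left(I \right)} = 1$
$w{\left(V,U \right)} = \frac{1 + V}{2 U}$ ($w{\left(V,U \right)} = \frac{V + 1}{U + U} = \frac{1 + V}{2 U}$)
$l{\left(q,R \right)} = -5$ ($l{\left(q,R \right)} = -5 + q \frac{1 - 1}{2 \cdot 16} = -5 + q \frac{1}{2} \cdot \frac{1}{16} \cdot 0 = -5 + q 0 = -5 + 0 = -5$)
$s{\left(O,T \right)} = -7$ ($s{\left(O,T \right)} = 5 - 12 = -7$)
$440 + s{\left(l{\left(0,-4 \right)},14 \right)} \left(-382\right) = 440 - -2674 = 440 + 2674 = 3114$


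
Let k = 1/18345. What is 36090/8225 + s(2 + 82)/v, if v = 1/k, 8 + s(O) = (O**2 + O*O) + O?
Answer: 31150694/6035505 ≈ 5.1612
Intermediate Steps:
k = 1/18345 ≈ 5.4511e-5
s(O) = -8 + O + 2*O**2 (s(O) = -8 + ((O**2 + O*O) + O) = -8 + ((O**2 + O**2) + O) = -8 + (2*O**2 + O) = -8 + (O + 2*O**2) = -8 + O + 2*O**2)
v = 18345 (v = 1/(1/18345) = 18345)
36090/8225 + s(2 + 82)/v = 36090/8225 + (-8 + (2 + 82) + 2*(2 + 82)**2)/18345 = 36090*(1/8225) + (-8 + 84 + 2*84**2)*(1/18345) = 7218/1645 + (-8 + 84 + 2*7056)*(1/18345) = 7218/1645 + (-8 + 84 + 14112)*(1/18345) = 7218/1645 + 14188*(1/18345) = 7218/1645 + 14188/18345 = 31150694/6035505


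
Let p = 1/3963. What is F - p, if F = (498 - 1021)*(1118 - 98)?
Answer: -2114101981/3963 ≈ -5.3346e+5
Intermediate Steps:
p = 1/3963 ≈ 0.00025233
F = -533460 (F = -523*1020 = -533460)
F - p = -533460 - 1*1/3963 = -533460 - 1/3963 = -2114101981/3963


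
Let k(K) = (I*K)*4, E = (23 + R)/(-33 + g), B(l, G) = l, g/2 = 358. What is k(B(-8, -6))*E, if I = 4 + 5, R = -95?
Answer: 20736/683 ≈ 30.360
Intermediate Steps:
g = 716 (g = 2*358 = 716)
I = 9
E = -72/683 (E = (23 - 95)/(-33 + 716) = -72/683 ≈ -0.10542)
k(K) = 36*K (k(K) = (9*K)*4 = 36*K)
k(B(-8, -6))*E = (36*(-8))*(-72/683) = -288*(-72/683) = 20736/683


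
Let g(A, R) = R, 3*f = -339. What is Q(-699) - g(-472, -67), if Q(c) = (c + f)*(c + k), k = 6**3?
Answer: 392263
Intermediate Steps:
f = -113 (f = (1/3)*(-339) = -113)
k = 216
Q(c) = (-113 + c)*(216 + c) (Q(c) = (c - 113)*(c + 216) = (-113 + c)*(216 + c))
Q(-699) - g(-472, -67) = (-24408 + (-699)**2 + 103*(-699)) - 1*(-67) = (-24408 + 488601 - 71997) + 67 = 392196 + 67 = 392263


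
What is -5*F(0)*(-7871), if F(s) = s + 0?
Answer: 0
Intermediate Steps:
F(s) = s
-5*F(0)*(-7871) = -5*0*(-7871) = 0*(-7871) = 0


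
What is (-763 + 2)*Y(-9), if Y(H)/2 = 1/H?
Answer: 1522/9 ≈ 169.11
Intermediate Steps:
Y(H) = 2/H (Y(H) = 2*(1/H) = 2/H)
(-763 + 2)*Y(-9) = (-763 + 2)*(2/(-9)) = -1522*(-1)/9 = -761*(-2/9) = 1522/9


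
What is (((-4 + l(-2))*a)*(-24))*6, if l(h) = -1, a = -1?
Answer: -720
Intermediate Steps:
(((-4 + l(-2))*a)*(-24))*6 = (((-4 - 1)*(-1))*(-24))*6 = (-5*(-1)*(-24))*6 = (5*(-24))*6 = -120*6 = -720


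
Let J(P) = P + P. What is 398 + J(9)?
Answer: 416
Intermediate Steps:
J(P) = 2*P
398 + J(9) = 398 + 2*9 = 398 + 18 = 416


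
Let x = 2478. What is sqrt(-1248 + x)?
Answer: sqrt(1230) ≈ 35.071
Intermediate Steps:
sqrt(-1248 + x) = sqrt(-1248 + 2478) = sqrt(1230)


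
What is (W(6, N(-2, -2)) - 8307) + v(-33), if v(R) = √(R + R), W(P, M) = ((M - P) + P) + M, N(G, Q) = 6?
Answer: -8295 + I*√66 ≈ -8295.0 + 8.124*I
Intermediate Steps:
W(P, M) = 2*M (W(P, M) = M + M = 2*M)
v(R) = √2*√R (v(R) = √(2*R) = √2*√R)
(W(6, N(-2, -2)) - 8307) + v(-33) = (2*6 - 8307) + √2*√(-33) = (12 - 8307) + √2*(I*√33) = -8295 + I*√66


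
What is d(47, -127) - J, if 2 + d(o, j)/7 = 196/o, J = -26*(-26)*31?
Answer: -984218/47 ≈ -20941.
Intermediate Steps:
J = 20956 (J = 676*31 = 20956)
d(o, j) = -14 + 1372/o (d(o, j) = -14 + 7*(196/o) = -14 + 1372/o)
d(47, -127) - J = (-14 + 1372/47) - 1*20956 = (-14 + 1372*(1/47)) - 20956 = (-14 + 1372/47) - 20956 = 714/47 - 20956 = -984218/47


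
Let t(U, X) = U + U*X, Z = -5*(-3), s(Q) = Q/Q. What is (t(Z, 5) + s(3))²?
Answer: 8281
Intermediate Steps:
s(Q) = 1
Z = 15
(t(Z, 5) + s(3))² = (15*(1 + 5) + 1)² = (15*6 + 1)² = (90 + 1)² = 91² = 8281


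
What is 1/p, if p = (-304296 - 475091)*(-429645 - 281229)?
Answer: 1/554045954238 ≈ 1.8049e-12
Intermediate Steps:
p = 554045954238 (p = -779387*(-710874) = 554045954238)
1/p = 1/554045954238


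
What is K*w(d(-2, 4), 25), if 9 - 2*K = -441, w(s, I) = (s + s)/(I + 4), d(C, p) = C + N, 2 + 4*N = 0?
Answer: -1125/29 ≈ -38.793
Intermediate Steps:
N = -½ (N = -½ + (¼)*0 = -½ + 0 = -½ ≈ -0.50000)
d(C, p) = -½ + C (d(C, p) = C - ½ = -½ + C)
w(s, I) = 2*s/(4 + I) (w(s, I) = (2*s)/(4 + I) = 2*s/(4 + I))
K = 225 (K = 9/2 - ½*(-441) = 9/2 + 441/2 = 225)
K*w(d(-2, 4), 25) = 225*(2*(-½ - 2)/(4 + 25)) = 225*(2*(-5/2)/29) = 225*(2*(-5/2)*(1/29)) = 225*(-5/29) = -1125/29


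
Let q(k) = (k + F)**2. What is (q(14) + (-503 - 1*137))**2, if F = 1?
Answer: 172225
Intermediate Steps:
q(k) = (1 + k)**2 (q(k) = (k + 1)**2 = (1 + k)**2)
(q(14) + (-503 - 1*137))**2 = ((1 + 14)**2 + (-503 - 1*137))**2 = (15**2 + (-503 - 137))**2 = (225 - 640)**2 = (-415)**2 = 172225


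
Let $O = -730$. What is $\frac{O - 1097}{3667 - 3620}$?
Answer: $- \frac{1827}{47} \approx -38.872$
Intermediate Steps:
$\frac{O - 1097}{3667 - 3620} = \frac{-730 - 1097}{3667 - 3620} = - \frac{1827}{47}$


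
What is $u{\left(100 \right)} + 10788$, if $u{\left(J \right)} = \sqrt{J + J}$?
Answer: $10788 + 10 \sqrt{2} \approx 10802.0$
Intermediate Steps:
$u{\left(J \right)} = \sqrt{2} \sqrt{J}$ ($u{\left(J \right)} = \sqrt{2 J} = \sqrt{2} \sqrt{J}$)
$u{\left(100 \right)} + 10788 = \sqrt{2} \sqrt{100} + 10788 = \sqrt{2} \cdot 10 + 10788 = 10 \sqrt{2} + 10788 = 10788 + 10 \sqrt{2}$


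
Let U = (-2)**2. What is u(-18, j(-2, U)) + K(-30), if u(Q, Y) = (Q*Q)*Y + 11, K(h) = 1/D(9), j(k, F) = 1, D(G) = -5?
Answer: 1674/5 ≈ 334.80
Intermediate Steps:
U = 4
K(h) = -1/5 (K(h) = 1/(-5) = -1/5)
u(Q, Y) = 11 + Y*Q**2 (u(Q, Y) = Q**2*Y + 11 = Y*Q**2 + 11 = 11 + Y*Q**2)
u(-18, j(-2, U)) + K(-30) = (11 + 1*(-18)**2) - 1/5 = (11 + 1*324) - 1/5 = (11 + 324) - 1/5 = 335 - 1/5 = 1674/5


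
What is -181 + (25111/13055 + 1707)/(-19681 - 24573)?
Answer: -52296260283/288867985 ≈ -181.04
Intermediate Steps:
-181 + (25111/13055 + 1707)/(-19681 - 24573) = -181 + (25111*(1/13055) + 1707)/(-44254) = -181 + (25111/13055 + 1707)*(-1/44254) = -181 + (22309996/13055)*(-1/44254) = -181 - 11154998/288867985 = -52296260283/288867985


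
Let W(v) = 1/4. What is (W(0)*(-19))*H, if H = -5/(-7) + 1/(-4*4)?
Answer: -1387/448 ≈ -3.0960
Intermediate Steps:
W(v) = ¼
H = 73/112 (H = -5*(-⅐) - ¼*¼ = 5/7 - 1/16 = 73/112 ≈ 0.65179)
(W(0)*(-19))*H = ((¼)*(-19))*(73/112) = -19/4*73/112 = -1387/448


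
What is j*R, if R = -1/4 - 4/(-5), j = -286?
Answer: -1573/10 ≈ -157.30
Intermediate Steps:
R = 11/20 (R = -1*¼ - 4*(-⅕) = -¼ + ⅘ = 11/20 ≈ 0.55000)
j*R = -286*11/20 = -1573/10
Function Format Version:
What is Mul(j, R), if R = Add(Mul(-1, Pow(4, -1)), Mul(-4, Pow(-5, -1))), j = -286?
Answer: Rational(-1573, 10) ≈ -157.30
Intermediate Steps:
R = Rational(11, 20) (R = Add(Mul(-1, Rational(1, 4)), Mul(-4, Rational(-1, 5))) = Add(Rational(-1, 4), Rational(4, 5)) = Rational(11, 20) ≈ 0.55000)
Mul(j, R) = Mul(-286, Rational(11, 20)) = Rational(-1573, 10)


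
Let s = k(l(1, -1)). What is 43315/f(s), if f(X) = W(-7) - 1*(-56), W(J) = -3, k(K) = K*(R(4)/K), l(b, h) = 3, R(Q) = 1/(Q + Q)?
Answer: 43315/53 ≈ 817.26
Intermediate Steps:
R(Q) = 1/(2*Q)
k(K) = ⅛ (k(K) = K*(((½)/4)/K) = K*(((½)*(¼))/K) = K*(1/(8*K)) = ⅛)
s = ⅛ ≈ 0.12500
f(X) = 53 (f(X) = -3 - 1*(-56) = -3 + 56 = 53)
43315/f(s) = 43315/53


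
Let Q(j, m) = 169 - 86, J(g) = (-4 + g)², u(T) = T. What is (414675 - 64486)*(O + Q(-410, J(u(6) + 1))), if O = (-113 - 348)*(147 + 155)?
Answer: -48724947271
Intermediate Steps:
O = -139222 (O = -461*302 = -139222)
Q(j, m) = 83
(414675 - 64486)*(O + Q(-410, J(u(6) + 1))) = (414675 - 64486)*(-139222 + 83) = 350189*(-139139) = -48724947271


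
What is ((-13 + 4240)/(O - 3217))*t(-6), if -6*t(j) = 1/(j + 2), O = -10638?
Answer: -1409/110840 ≈ -0.012712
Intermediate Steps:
t(j) = -1/(6*(2 + j)) (t(j) = -1/(6*(j + 2)) = -1/(6*(2 + j)))
((-13 + 4240)/(O - 3217))*t(-6) = ((-13 + 4240)/(-10638 - 3217))*(-1/(12 + 6*(-6))) = (4227/(-13855))*(-1/(12 - 36)) = (4227*(-1/13855))*(-1/(-24)) = -(-4227)*(-1)/(13855*24) = -4227/13855*1/24 = -1409/110840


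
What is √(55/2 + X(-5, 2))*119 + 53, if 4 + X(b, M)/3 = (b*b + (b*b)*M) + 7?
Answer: 53 + 119*√1046/2 ≈ 1977.3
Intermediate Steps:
X(b, M) = 9 + 3*b² + 3*M*b² (X(b, M) = -12 + 3*((b*b + (b*b)*M) + 7) = -12 + 3*((b² + b²*M) + 7) = -12 + 3*((b² + M*b²) + 7) = -12 + 3*(7 + b² + M*b²) = -12 + (21 + 3*b² + 3*M*b²) = 9 + 3*b² + 3*M*b²)
√(55/2 + X(-5, 2))*119 + 53 = √(55/2 + (9 + 3*(-5)² + 3*2*(-5)²))*119 + 53 = √(55*(½) + (9 + 3*25 + 3*2*25))*119 + 53 = √(55/2 + (9 + 75 + 150))*119 + 53 = √(55/2 + 234)*119 + 53 = √(523/2)*119 + 53 = (√1046/2)*119 + 53 = 119*√1046/2 + 53 = 53 + 119*√1046/2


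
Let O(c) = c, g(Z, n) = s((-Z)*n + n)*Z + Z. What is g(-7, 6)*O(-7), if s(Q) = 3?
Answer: 196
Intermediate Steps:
g(Z, n) = 4*Z (g(Z, n) = 3*Z + Z = 4*Z)
g(-7, 6)*O(-7) = (4*(-7))*(-7) = -28*(-7) = 196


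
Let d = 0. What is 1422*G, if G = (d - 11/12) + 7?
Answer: 17301/2 ≈ 8650.5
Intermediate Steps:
G = 73/12 (G = (0 - 11/12) + 7 = -11/12 + 7 = 73/12 ≈ 6.0833)
1422*G = 1422*(73/12) = 17301/2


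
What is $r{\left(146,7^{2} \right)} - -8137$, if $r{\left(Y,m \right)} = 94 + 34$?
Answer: $8265$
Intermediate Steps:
$r{\left(Y,m \right)} = 128$
$r{\left(146,7^{2} \right)} - -8137 = 128 - -8137 = 128 + 8137 = 8265$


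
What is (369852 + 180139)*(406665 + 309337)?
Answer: 393794655982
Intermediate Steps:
(369852 + 180139)*(406665 + 309337) = 549991*716002 = 393794655982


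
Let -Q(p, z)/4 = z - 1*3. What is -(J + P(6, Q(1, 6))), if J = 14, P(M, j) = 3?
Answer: -17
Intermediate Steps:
Q(p, z) = 12 - 4*z (Q(p, z) = -4*(z - 1*3) = -4*(z - 3) = -4*(-3 + z) = 12 - 4*z)
-(J + P(6, Q(1, 6))) = -(14 + 3) = -1*17 = -17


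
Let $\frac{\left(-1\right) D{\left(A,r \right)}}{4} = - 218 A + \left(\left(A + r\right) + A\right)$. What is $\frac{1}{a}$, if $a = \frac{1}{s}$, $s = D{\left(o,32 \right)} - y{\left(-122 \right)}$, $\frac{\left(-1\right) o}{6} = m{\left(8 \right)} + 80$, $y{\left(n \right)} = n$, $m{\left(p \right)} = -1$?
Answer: $-409542$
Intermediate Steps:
$o = -474$ ($o = - 6 \left(-1 + 80\right) = \left(-6\right) 79 = -474$)
$D{\left(A,r \right)} = - 4 r + 864 A$ ($D{\left(A,r \right)} = - 4 \left(- 218 A + \left(\left(A + r\right) + A\right)\right) = - 4 \left(- 218 A + \left(r + 2 A\right)\right) = - 4 \left(r - 216 A\right) = - 4 r + 864 A$)
$s = -409542$ ($s = \left(\left(-4\right) 32 + 864 \left(-474\right)\right) - -122 = \left(-128 - 409536\right) + 122 = -409664 + 122 = -409542$)
$a = - \frac{1}{409542}$ ($a = \frac{1}{-409542} = - \frac{1}{409542} \approx -2.4418 \cdot 10^{-6}$)
$\frac{1}{a} = \frac{1}{- \frac{1}{409542}} = -409542$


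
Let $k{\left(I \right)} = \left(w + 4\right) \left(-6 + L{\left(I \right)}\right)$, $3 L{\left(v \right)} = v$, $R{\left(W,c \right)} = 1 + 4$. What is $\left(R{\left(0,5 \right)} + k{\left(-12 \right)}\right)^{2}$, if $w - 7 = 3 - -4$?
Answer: $30625$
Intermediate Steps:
$R{\left(W,c \right)} = 5$
$L{\left(v \right)} = \frac{v}{3}$
$w = 14$ ($w = 7 + \left(3 - -4\right) = 7 + \left(3 + 4\right) = 7 + 7 = 14$)
$k{\left(I \right)} = -108 + 6 I$ ($k{\left(I \right)} = \left(14 + 4\right) \left(-6 + \frac{I}{3}\right) = 18 \left(-6 + \frac{I}{3}\right) = -108 + 6 I$)
$\left(R{\left(0,5 \right)} + k{\left(-12 \right)}\right)^{2} = \left(5 + \left(-108 + 6 \left(-12\right)\right)\right)^{2} = \left(5 - 180\right)^{2} = \left(-175\right)^{2} = 30625$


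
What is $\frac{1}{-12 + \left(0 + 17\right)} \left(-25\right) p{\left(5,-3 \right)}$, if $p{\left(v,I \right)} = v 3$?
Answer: $-75$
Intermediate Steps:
$p{\left(v,I \right)} = 3 v$
$\frac{1}{-12 + \left(0 + 17\right)} \left(-25\right) p{\left(5,-3 \right)} = \frac{1}{-12 + \left(0 + 17\right)} \left(-25\right) 3 \cdot 5 = \frac{1}{-12 + 17} \left(-25\right) 15 = \frac{1}{5} \left(-25\right) 15 = \left(-5\right) 15 = -75$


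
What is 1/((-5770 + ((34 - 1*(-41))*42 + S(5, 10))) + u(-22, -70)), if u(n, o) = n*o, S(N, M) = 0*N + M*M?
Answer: -1/980 ≈ -0.0010204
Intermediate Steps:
S(N, M) = M² (S(N, M) = 0 + M² = M²)
1/((-5770 + ((34 - 1*(-41))*42 + S(5, 10))) + u(-22, -70)) = 1/((-5770 + ((34 - 1*(-41))*42 + 10²)) - 22*(-70)) = 1/((-5770 + ((34 + 41)*42 + 100)) + 1540) = 1/((-5770 + (75*42 + 100)) + 1540) = 1/((-5770 + (3150 + 100)) + 1540) = 1/((-5770 + 3250) + 1540) = 1/(-2520 + 1540) = 1/(-980) = -1/980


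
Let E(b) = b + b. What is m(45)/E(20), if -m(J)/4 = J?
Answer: -9/2 ≈ -4.5000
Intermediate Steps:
E(b) = 2*b
m(J) = -4*J
m(45)/E(20) = (-4*45)/((2*20)) = -180/40 = -180*1/40 = -9/2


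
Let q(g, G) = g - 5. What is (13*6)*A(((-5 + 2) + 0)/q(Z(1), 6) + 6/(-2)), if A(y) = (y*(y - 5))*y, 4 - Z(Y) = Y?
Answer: -4563/4 ≈ -1140.8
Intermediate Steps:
Z(Y) = 4 - Y
q(g, G) = -5 + g
A(y) = y²*(-5 + y) (A(y) = (y*(-5 + y))*y = y²*(-5 + y))
(13*6)*A(((-5 + 2) + 0)/q(Z(1), 6) + 6/(-2)) = (13*6)*((((-5 + 2) + 0)/(-5 + (4 - 1*1)) + 6/(-2))²*(-5 + (((-5 + 2) + 0)/(-5 + (4 - 1*1)) + 6/(-2)))) = 78*(((-3 + 0)/(-5 + (4 - 1)) + 6*(-½))²*(-5 + ((-3 + 0)/(-5 + (4 - 1)) + 6*(-½)))) = 78*((-3/(-5 + 3) - 3)²*(-5 + (-3/(-5 + 3) - 3))) = 78*((-3/(-2) - 3)²*(-5 + (-3/(-2) - 3))) = 78*((-3*(-½) - 3)²*(-5 + (-3*(-½) - 3))) = 78*((3/2 - 3)²*(-5 + (3/2 - 3))) = 78*((-3/2)²*(-5 - 3/2)) = 78*((9/4)*(-13/2)) = 78*(-117/8) = -4563/4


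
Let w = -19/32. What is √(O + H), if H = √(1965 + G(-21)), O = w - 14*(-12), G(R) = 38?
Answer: √(10714 + 64*√2003)/8 ≈ 14.566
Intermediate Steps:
w = -19/32 (w = -19*1/32 = -19/32 ≈ -0.59375)
O = 5357/32 (O = -19/32 - 14*(-12) = -19/32 + 168 = 5357/32 ≈ 167.41)
H = √2003 (H = √(1965 + 38) = √2003 ≈ 44.755)
√(O + H) = √(5357/32 + √2003)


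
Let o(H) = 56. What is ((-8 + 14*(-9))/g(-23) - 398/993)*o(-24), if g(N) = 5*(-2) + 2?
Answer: 909146/993 ≈ 915.55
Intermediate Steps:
g(N) = -8 (g(N) = -10 + 2 = -8)
((-8 + 14*(-9))/g(-23) - 398/993)*o(-24) = ((-8 + 14*(-9))/(-8) - 398/993)*56 = ((-8 - 126)*(-⅛) - 398*1/993)*56 = (-134*(-⅛) - 398/993)*56 = (67/4 - 398/993)*56 = (64939/3972)*56 = 909146/993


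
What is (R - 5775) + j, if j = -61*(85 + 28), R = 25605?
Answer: 12937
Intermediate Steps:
j = -6893 (j = -61*113 = -6893)
(R - 5775) + j = (25605 - 5775) - 6893 = 19830 - 6893 = 12937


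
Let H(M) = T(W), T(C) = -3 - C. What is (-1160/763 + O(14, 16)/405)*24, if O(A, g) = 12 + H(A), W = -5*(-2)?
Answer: -3764504/103005 ≈ -36.547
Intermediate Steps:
W = 10
H(M) = -13 (H(M) = -3 - 1*10 = -3 - 10 = -13)
O(A, g) = -1 (O(A, g) = 12 - 13 = -1)
(-1160/763 + O(14, 16)/405)*24 = (-1160/763 - 1/405)*24 = -470563/309015*24 = -3764504/103005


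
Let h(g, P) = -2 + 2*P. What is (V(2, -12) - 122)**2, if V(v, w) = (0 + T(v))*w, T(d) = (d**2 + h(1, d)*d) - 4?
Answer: 28900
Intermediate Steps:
T(d) = -4 + d**2 + d*(-2 + 2*d) (T(d) = (d**2 + (-2 + 2*d)*d) - 4 = (d**2 + d*(-2 + 2*d)) - 4 = -4 + d**2 + d*(-2 + 2*d))
V(v, w) = w*(-4 - 2*v + 3*v**2) (V(v, w) = (0 + (-4 - 2*v + 3*v**2))*w = (-4 - 2*v + 3*v**2)*w = w*(-4 - 2*v + 3*v**2))
(V(2, -12) - 122)**2 = (-12*(-4 - 2*2 + 3*2**2) - 122)**2 = (-12*(-4 - 4 + 3*4) - 122)**2 = (-12*(-4 - 4 + 12) - 122)**2 = (-12*4 - 122)**2 = (-48 - 122)**2 = (-170)**2 = 28900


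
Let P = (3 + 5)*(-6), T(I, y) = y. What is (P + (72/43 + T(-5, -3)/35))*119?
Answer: -1187433/215 ≈ -5522.9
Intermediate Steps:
P = -48 (P = 8*(-6) = -48)
(P + (72/43 + T(-5, -3)/35))*119 = (-48 + (72/43 - 3/35))*119 = (-48 + 2391/1505)*119 = -69849/1505*119 = -1187433/215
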